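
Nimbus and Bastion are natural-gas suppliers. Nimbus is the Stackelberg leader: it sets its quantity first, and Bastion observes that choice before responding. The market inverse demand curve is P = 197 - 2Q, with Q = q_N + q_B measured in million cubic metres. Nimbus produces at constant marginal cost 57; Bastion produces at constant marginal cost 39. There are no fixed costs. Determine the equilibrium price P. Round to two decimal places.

The follower Bastion best-responds to any q_N: π_B = (197 - 2Q)q_B - 39q_B.
∂π_B/∂q_B = 158 - 2q_N - 4q_B = 0 gives the reaction function q_B = (158 - 2q_N)/4.
Nimbus substitutes q_B(q_N) into its own profit: π_N = q_N(197 - 2q_N - (158 - 2q_N)/2) - 57q_N = (118 - q_N)q_N - 57q_N.
The leader's first-order condition 61 - 2q_N = 0 yields q_N = 61/2.
Then q_B = (158 - 2·(61/2))/4 = 97/4.
Total output Q = 219/4, so price P = 197 - 2·(219/4) = 175/2.

87.50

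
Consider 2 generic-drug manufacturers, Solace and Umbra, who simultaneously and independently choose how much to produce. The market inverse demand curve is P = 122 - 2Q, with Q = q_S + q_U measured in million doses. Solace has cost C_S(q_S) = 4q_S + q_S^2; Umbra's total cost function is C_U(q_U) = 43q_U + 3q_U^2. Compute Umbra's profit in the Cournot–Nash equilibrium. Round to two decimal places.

90.31

Solace's profit: π_S = (122 - 2Q)q_S - (4q_S + q_S²). Setting ∂π_S/∂q_S = 0: 118 - 6q_S - 2(q_U) = 0.
Umbra's profit: π_U = (122 - 2Q)q_U - (43q_U + 3q_U²). Setting ∂π_U/∂q_U = 0: 79 - 10q_U - 2(q_S) = 0.
Rearranging gives the reaction functions q_S = (118 - 2q_U)/6 and q_U = (79 - 2q_S)/10.
Substituting one into the other gives q_S = 73/4 and q_U = 17/4.
Price P = 122 - 2·(45/2) = 77.
Umbra's profit: 77·(17/4) - 43·(17/4) - 3(17/4)² = 1445/16.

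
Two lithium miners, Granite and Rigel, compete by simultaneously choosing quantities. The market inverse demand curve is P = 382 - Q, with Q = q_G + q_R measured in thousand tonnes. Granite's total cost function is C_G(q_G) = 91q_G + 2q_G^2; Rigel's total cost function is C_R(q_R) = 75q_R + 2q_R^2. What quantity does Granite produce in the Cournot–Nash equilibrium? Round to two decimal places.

Granite's profit: π_G = (382 - Q)q_G - (91q_G + 2q_G²). Setting ∂π_G/∂q_G = 0: 291 - 6q_G - (q_R) = 0.
Rigel's profit: π_R = (382 - Q)q_R - (75q_R + 2q_R²). Setting ∂π_R/∂q_R = 0: 307 - 6q_R - (q_G) = 0.
So q_G = (291 - q_R)/6 and q_R = (307 - q_G)/6.
Solving the pair: q_G = 1439/35, q_R = 1551/35.

41.11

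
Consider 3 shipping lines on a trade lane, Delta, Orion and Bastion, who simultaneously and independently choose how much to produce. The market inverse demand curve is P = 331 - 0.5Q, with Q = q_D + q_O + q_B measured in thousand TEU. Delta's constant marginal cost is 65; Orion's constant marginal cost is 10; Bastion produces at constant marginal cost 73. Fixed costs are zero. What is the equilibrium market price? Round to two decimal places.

Delta's profit: π_D = (331 - 0.5Q)q_D - (65q_D). Setting ∂π_D/∂q_D = 0: 266 - q_D - (1/2)(q_O + q_B) = 0.
Orion's profit: π_O = (331 - 0.5Q)q_O - (10q_O). Setting ∂π_O/∂q_O = 0: 321 - q_O - (1/2)(q_D + q_B) = 0.
Bastion's profit: π_B = (331 - 0.5Q)q_B - (73q_B). Setting ∂π_B/∂q_B = 0: 258 - q_B - (1/2)(q_D + q_O) = 0.
Adding the 3 conditions: 845 − Q − Q = 0, i.e. Q = 845/2.
Back-substituting: q_D = (266 − 845/4)/(1/2) = 219/2, q_O = (321 − 845/4)/(1/2) = 439/2, q_B = (258 − 845/4)/(1/2) = 187/2.
Total output Q = 845/2, so price P = 331 - (1/2)·(845/2) = 479/4.

119.75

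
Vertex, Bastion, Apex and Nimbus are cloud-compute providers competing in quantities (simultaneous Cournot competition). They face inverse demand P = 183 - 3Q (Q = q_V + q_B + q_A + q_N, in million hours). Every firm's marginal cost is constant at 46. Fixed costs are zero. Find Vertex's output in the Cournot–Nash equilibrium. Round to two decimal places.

9.13

A representative firm's profit is π_i = q_i(183 - 3Q) - 46q_i.
Setting ∂π_i/∂q_i = 0 with rivals' quantities fixed: 137 - 6q_i - 3·Σ_{j≠i} q_j = 0.
By symmetry each firm produces the same amount; substituting Σ_{j≠i} q_j = 3q_i yields q_i = 137/15.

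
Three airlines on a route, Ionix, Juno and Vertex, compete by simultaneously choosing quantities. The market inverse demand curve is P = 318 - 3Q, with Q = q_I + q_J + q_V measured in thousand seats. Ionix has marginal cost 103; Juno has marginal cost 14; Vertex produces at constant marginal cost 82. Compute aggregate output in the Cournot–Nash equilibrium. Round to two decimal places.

62.92

Ionix's profit: π_I = (318 - 3Q)q_I - (103q_I). Setting ∂π_I/∂q_I = 0: 215 - 6q_I - 3(q_J + q_V) = 0.
Juno's first-order condition: 304 - 6q_J - 3(q_I + q_V) = 0.
Vertex's profit: π_V = (318 - 3Q)q_V - (82q_V). Setting ∂π_V/∂q_V = 0: 236 - 6q_V - 3(q_I + q_J) = 0.
Adding the 3 first-order conditions: 755 − 12Q = 0, so Q = 755/12.
Back-substituting: q_I = (215 − 755/4)/3 = 35/4, q_J = (304 − 755/4)/3 = 461/12, q_V = (236 − 755/4)/3 = 63/4.
Total output Q = 35/4 + 461/12 + 63/4 = 755/12.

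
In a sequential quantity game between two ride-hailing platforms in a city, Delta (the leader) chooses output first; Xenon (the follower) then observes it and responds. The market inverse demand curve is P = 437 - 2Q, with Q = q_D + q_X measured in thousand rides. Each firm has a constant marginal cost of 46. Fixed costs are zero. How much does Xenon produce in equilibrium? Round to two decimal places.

48.88

Solve by backward induction. Given q_D, the follower Xenon maximises π_X = (437 - 2q_D - 2q_X)q_X - 46q_X.
∂π_X/∂q_X = 391 - 2q_D - 4q_X = 0 gives the reaction function q_X = (391 - 2q_D)/4.
Delta substitutes q_X(q_D) into its own profit: π_D = q_D(437 - 2q_D - (391 - 2q_D)/2) - 46q_D = (483/2 - q_D)q_D - 46q_D.
Leader FOC: 391/2 - 2q_D = 0, so q_D = 391/4.
Then q_X = (391 - 2·(391/4))/4 = 391/8.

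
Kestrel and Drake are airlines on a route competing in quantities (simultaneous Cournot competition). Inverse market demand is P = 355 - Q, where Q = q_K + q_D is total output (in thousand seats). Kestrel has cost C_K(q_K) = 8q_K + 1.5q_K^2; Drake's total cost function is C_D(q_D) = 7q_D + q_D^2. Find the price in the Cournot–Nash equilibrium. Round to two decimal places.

226.95

Kestrel's profit: π_K = (355 - Q)q_K - (8q_K + (3/2)q_K²). Setting ∂π_K/∂q_K = 0: 347 - 5q_K - (q_D) = 0.
Drake's first-order condition: 348 - 4q_D - (q_K) = 0.
So q_K = (347 - q_D)/5 and q_D = (348 - q_K)/4.
Solving the pair: q_K = 1040/19, q_D = 1393/19.
Total output Q = 128.0526, so price P = 355 - 128.0526 = 226.9474.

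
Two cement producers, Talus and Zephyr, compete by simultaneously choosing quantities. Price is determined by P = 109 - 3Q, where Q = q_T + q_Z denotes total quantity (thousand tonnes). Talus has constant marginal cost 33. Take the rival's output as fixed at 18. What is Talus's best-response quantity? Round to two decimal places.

3.67

With the rival's output fixed at 18, Talus's profit is π_T = (109 - 3·18 - 3q_T)q_T - (33q_T) = (55 - 3q_T)q_T - (33q_T).
∂π_T/∂q_T = 22 - 6q_T = 0, so q_T = 11/3.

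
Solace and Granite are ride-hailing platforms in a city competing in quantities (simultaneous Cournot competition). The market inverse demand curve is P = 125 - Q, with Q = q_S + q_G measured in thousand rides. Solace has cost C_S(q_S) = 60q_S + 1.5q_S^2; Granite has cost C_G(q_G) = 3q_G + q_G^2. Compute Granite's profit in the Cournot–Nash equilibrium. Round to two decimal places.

1645.57

Solace's profit: π_S = (125 - Q)q_S - (60q_S + (3/2)q_S²). Setting ∂π_S/∂q_S = 0: 65 - 5q_S - (q_G) = 0.
Granite's first-order condition: 122 - 4q_G - (q_S) = 0.
Rearranging gives the reaction functions q_S = (65 - q_G)/5 and q_G = (122 - q_S)/4.
Solving the pair: q_S = 138/19, q_G = 545/19.
Price P = 125 - 683/19 = 1692/19.
Granite's profit: (1692/19)·(545/19) - 3·(545/19) - (545/19)² = 1645.5679.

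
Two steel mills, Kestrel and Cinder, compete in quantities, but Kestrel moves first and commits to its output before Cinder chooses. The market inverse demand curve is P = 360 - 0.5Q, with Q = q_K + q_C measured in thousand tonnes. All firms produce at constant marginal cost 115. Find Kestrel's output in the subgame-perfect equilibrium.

The follower Cinder best-responds to any q_K: π_C = (360 - 0.5Q)q_C - 115q_C.
Follower FOC: 245 - (1/2)q_K - q_C = 0, so q_C(q_K) = (245 - (1/2)q_K).
The leader anticipates this reaction. Substituting into P = 360 - 0.5Q gives P = 475/2 - (1/4)q_K, so π_K = (475/2 - (1/4)q_K)q_K - 115q_K.
The leader's first-order condition 245/2 - (1/2)q_K = 0 yields q_K = 245.
Then q_C = (245 - (1/2)·245) = 245/2.

245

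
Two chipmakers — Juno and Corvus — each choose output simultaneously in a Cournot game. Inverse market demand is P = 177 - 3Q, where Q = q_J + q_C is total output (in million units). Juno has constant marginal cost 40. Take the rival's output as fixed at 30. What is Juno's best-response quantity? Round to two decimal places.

7.83

With the rival's output fixed at 30, Juno's profit is π_J = (177 - 3·30 - 3q_J)q_J - (40q_J) = (87 - 3q_J)q_J - (40q_J).
∂π_J/∂q_J = 47 - 6q_J = 0, so q_J = 47/6.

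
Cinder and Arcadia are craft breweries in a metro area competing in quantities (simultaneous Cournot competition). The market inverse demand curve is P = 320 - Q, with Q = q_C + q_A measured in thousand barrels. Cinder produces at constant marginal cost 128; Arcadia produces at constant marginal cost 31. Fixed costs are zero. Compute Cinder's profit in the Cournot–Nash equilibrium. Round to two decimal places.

Cinder's profit: π_C = (320 - Q)q_C - (128q_C). Setting ∂π_C/∂q_C = 0: 192 - 2q_C - (q_A) = 0.
Arcadia's first-order condition: 289 - 2q_A - (q_C) = 0.
Rearranging gives the reaction functions q_C = (192 - q_A)/2 and q_A = (289 - q_C)/2.
Solving the pair: q_C = 95/3, q_A = 386/3.
Price P = 320 - 481/3 = 479/3.
Cinder's profit: (479/3 - 128)·(95/3) = 1002.7778.

1002.78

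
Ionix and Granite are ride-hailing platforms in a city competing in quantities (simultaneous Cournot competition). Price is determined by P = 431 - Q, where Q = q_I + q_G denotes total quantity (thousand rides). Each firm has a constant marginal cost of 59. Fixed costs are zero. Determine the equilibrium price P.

A representative firm's profit is π_i = q_i(431 - Q) - 59q_i.
First-order condition (treating rivals' output as given): 372 - 2q_i - q_j = 0.
By symmetry each firm produces the same amount; substituting q_j = q_i yields q_i = 372/3 = 124.
Total output Q = 248, so price P = 431 - 248 = 183.

183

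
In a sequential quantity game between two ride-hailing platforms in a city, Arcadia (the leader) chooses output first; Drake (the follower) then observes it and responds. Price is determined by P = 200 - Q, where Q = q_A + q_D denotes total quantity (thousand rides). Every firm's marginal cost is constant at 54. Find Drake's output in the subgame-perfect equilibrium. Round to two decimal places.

Solve by backward induction. Given q_A, the follower Drake maximises π_D = (200 - q_A - q_D)q_D - 54q_D.
Follower FOC: 146 - q_A - 2q_D = 0, so q_D(q_A) = (146 - q_A)/2.
Arcadia substitutes q_D(q_A) into its own profit: π_A = q_A(200 - q_A - (146 - q_A)/2) - 54q_A = (127 - (1/2)q_A)q_A - 54q_A.
The leader's first-order condition 73 - q_A = 0 yields q_A = 73.
Then q_D = (146 - 73)/2 = 73/2.

36.50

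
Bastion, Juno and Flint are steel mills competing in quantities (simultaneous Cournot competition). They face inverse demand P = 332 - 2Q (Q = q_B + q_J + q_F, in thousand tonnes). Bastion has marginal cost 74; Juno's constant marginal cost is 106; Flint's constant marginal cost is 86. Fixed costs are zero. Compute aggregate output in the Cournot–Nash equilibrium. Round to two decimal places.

91.25

Bastion's profit: π_B = (332 - 2Q)q_B - (74q_B). Setting ∂π_B/∂q_B = 0: 258 - 4q_B - 2(q_J + q_F) = 0.
Juno's first-order condition: 226 - 4q_J - 2(q_B + q_F) = 0.
Flint's first-order condition: 246 - 4q_F - 2(q_B + q_J) = 0.
Adding the 3 first-order conditions: 730 − 8Q = 0, so Q = 365/4.
Back-substituting: q_B = (258 − 365/2)/2 = 151/4, q_J = (226 − 365/2)/2 = 87/4, q_F = (246 − 365/2)/2 = 127/4.
Total output Q = 151/4 + 87/4 + 127/4 = 365/4.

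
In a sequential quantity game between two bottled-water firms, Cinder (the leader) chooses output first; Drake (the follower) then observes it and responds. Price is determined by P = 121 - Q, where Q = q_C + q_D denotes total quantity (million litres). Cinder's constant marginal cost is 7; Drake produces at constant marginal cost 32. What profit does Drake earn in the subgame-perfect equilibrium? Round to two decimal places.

Solve by backward induction. Given q_C, the follower Drake maximises π_D = (121 - q_C - q_D)q_D - 32q_D.
∂π_D/∂q_D = 89 - q_C - 2q_D = 0 gives the reaction function q_D = (89 - q_C)/2.
The leader anticipates this reaction. Substituting into P = 121 - Q gives P = 153/2 - (1/2)q_C, so π_C = (153/2 - (1/2)q_C)q_C - 7q_C.
Maximising: ∂π_C/∂q_C = 139/2 - q_C = 0, giving q_C = 139/2.
Then q_D = (89 - 139/2)/2 = 39/4.
Price P = 121 - 317/4 = 167/4.
Drake's profit: (167/4 - 32)·(39/4) = 1521/16.

95.06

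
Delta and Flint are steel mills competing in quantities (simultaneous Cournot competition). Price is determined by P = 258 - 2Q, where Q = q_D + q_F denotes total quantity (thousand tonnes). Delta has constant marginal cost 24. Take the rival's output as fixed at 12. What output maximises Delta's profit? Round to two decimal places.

52.50

With the rival's output fixed at 12, Delta's profit is π_D = (258 - 2·12 - 2q_D)q_D - (24q_D) = (234 - 2q_D)q_D - (24q_D).
∂π_D/∂q_D = 210 - 4q_D = 0, so q_D = 105/2.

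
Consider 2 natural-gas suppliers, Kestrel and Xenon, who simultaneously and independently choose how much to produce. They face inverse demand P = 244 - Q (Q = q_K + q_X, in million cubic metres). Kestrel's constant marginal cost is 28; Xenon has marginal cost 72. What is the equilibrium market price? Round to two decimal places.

Kestrel's profit: π_K = (244 - Q)q_K - (28q_K). Setting ∂π_K/∂q_K = 0: 216 - 2q_K - (q_X) = 0.
Xenon's profit: π_X = (244 - Q)q_X - (72q_X). Setting ∂π_X/∂q_X = 0: 172 - 2q_X - (q_K) = 0.
Rearranging gives the reaction functions q_K = (216 - q_X)/2 and q_X = (172 - q_K)/2.
Substituting one into the other gives q_K = 260/3 and q_X = 128/3.
Total output Q = 388/3, so price P = 244 - 388/3 = 344/3.

114.67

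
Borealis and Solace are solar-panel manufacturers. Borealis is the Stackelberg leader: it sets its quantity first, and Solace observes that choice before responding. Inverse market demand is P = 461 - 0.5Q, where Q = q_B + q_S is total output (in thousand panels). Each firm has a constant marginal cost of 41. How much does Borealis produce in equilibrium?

The follower Solace best-responds to any q_B: π_S = (461 - 0.5Q)q_S - 41q_S.
∂π_S/∂q_S = 420 - (1/2)q_B - q_S = 0 gives the reaction function q_S = (420 - (1/2)q_B).
Borealis substitutes q_S(q_B) into its own profit: π_B = q_B(461 - (1/2)q_B - (420 - (1/2)q_B)/2) - 41q_B = (251 - (1/4)q_B)q_B - 41q_B.
Leader FOC: 210 - (1/2)q_B = 0, so q_B = 420.
Then q_S = (420 - (1/2)·420) = 210.

420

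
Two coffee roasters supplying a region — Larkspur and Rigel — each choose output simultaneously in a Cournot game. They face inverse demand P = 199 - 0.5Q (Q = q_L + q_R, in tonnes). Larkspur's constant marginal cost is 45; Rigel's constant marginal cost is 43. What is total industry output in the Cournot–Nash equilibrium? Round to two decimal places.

Larkspur's profit: π_L = (199 - 0.5Q)q_L - (45q_L). Setting ∂π_L/∂q_L = 0: 154 - q_L - (1/2)(q_R) = 0.
Rigel's first-order condition: 156 - q_R - (1/2)(q_L) = 0.
Best responses: q_L = (154 - (1/2)q_R), q_R = (156 - (1/2)q_L).
Solving the pair: q_L = 304/3, q_R = 316/3.
Total output Q = 304/3 + 316/3 = 620/3.

206.67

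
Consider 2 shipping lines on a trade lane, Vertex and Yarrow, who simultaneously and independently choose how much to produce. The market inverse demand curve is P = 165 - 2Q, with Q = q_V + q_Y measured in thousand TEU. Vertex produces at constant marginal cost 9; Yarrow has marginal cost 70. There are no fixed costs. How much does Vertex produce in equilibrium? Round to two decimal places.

36.17

Vertex's profit: π_V = (165 - 2Q)q_V - (9q_V). Setting ∂π_V/∂q_V = 0: 156 - 4q_V - 2(q_Y) = 0.
Yarrow's profit: π_Y = (165 - 2Q)q_Y - (70q_Y). Setting ∂π_Y/∂q_Y = 0: 95 - 4q_Y - 2(q_V) = 0.
So q_V = (156 - 2q_Y)/4 and q_Y = (95 - 2q_V)/4.
Solving the pair: q_V = 217/6, q_Y = 17/3.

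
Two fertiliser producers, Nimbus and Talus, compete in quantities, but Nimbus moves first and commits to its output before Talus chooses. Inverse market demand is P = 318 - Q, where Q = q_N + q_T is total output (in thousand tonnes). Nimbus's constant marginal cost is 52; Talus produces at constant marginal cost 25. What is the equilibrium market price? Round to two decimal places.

The follower Talus best-responds to any q_N: π_T = (318 - Q)q_T - 25q_T.
Setting the follower's marginal profit to zero, 293 - q_N - 2q_T = 0, i.e. q_T = (293 - q_N)/2.
Nimbus substitutes q_T(q_N) into its own profit: π_N = q_N(318 - q_N - (293 - q_N)/2) - 52q_N = (343/2 - (1/2)q_N)q_N - 52q_N.
Leader FOC: 239/2 - q_N = 0, so q_N = 239/2.
Then q_T = (293 - 239/2)/2 = 347/4.
Total output Q = 825/4, so price P = 318 - 825/4 = 447/4.

111.75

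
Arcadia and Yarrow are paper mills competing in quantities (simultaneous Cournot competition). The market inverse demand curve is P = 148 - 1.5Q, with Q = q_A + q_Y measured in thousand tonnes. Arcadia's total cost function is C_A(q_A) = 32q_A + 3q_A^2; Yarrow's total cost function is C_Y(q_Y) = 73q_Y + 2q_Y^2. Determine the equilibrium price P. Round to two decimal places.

Arcadia's profit: π_A = (148 - 1.5Q)q_A - (32q_A + 3q_A²). Setting ∂π_A/∂q_A = 0: 116 - 9q_A - (3/2)(q_Y) = 0.
Yarrow's first-order condition: 75 - 7q_Y - (3/2)(q_A) = 0.
Best responses: q_A = (116 - (3/2)q_Y)/9, q_Y = (75 - (3/2)q_A)/7.
Solving the pair: q_A = 11.5144, q_Y = 668/81.
Total output Q = 19.7613, so price P = 148 - (3/2)·19.7613 = 118.3580.

118.36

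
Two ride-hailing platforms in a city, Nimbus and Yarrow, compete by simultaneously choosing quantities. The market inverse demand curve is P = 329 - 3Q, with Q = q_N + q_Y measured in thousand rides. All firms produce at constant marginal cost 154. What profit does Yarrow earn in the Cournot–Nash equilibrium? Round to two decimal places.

Each firm earns π_i = (329 - 3Q)q_i - 154q_i.
Setting ∂π_i/∂q_i = 0 with rivals' quantities fixed: 175 - 6q_i - 3q_j = 0.
With identical firms every q_j equals q_i, so q_j = q_i and 175 = 9q_i, giving q_i = 175/9.
Price P = 329 - 3·(350/9) = 637/3.
Yarrow's profit: (637/3 - 154)·(175/9) = 1134.2593.

1134.26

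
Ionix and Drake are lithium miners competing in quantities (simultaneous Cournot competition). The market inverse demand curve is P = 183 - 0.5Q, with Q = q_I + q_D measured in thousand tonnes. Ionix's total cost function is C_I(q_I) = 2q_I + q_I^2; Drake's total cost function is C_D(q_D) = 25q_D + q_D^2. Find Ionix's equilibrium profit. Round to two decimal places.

Ionix's profit: π_I = (183 - 0.5Q)q_I - (2q_I + q_I²). Setting ∂π_I/∂q_I = 0: 181 - 3q_I - (1/2)(q_D) = 0.
Drake's first-order condition: 158 - 3q_D - (1/2)(q_I) = 0.
So q_I = (181 - (1/2)q_D)/3 and q_D = (158 - (1/2)q_I)/3.
Substituting one into the other gives q_I = 1856/35 and q_D = 1534/35.
Price P = 183 - (1/2)·(678/7) = 942/7.
Ionix's profit: (942/7)·(1856/35) - 2·(1856/35) - (1856/35)² = 4218.0441.

4218.04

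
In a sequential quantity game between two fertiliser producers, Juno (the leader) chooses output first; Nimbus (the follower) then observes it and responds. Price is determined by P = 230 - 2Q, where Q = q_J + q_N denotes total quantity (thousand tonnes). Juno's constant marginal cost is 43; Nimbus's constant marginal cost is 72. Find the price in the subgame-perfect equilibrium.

97

Solve by backward induction. Given q_J, the follower Nimbus maximises π_N = (230 - 2q_J - 2q_N)q_N - 72q_N.
Setting the follower's marginal profit to zero, 158 - 2q_J - 4q_N = 0, i.e. q_N = (158 - 2q_J)/4.
The leader anticipates this reaction. Substituting into P = 230 - 2Q gives P = 151 - q_J, so π_J = (151 - q_J)q_J - 43q_J.
Leader FOC: 108 - 2q_J = 0, so q_J = 54.
Then q_N = (158 - 2·54)/4 = 25/2.
Total output Q = 133/2, so price P = 230 - 2·(133/2) = 97.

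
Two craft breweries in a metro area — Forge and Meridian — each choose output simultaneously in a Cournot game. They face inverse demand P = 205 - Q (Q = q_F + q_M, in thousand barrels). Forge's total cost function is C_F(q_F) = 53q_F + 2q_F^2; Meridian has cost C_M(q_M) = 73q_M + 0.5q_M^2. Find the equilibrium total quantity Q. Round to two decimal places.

56.71

Forge's profit: π_F = (205 - Q)q_F - (53q_F + 2q_F²). Setting ∂π_F/∂q_F = 0: 152 - 6q_F - (q_M) = 0.
Meridian's first-order condition: 132 - 3q_M - (q_F) = 0.
Best responses: q_F = (152 - q_M)/6, q_M = (132 - q_F)/3.
Substituting one into the other gives q_F = 324/17 and q_M = 640/17.
Total output Q = 324/17 + 640/17 = 964/17.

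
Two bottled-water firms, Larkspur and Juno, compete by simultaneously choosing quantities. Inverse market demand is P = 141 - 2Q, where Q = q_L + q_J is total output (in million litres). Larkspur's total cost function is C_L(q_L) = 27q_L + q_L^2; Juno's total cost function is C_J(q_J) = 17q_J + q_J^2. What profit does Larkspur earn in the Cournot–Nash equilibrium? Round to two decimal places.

556.92

Larkspur's profit: π_L = (141 - 2Q)q_L - (27q_L + q_L²). Setting ∂π_L/∂q_L = 0: 114 - 6q_L - 2(q_J) = 0.
Juno's profit: π_J = (141 - 2Q)q_J - (17q_J + q_J²). Setting ∂π_J/∂q_J = 0: 124 - 6q_J - 2(q_L) = 0.
Best responses: q_L = (114 - 2q_J)/6, q_J = (124 - 2q_L)/6.
Substituting one into the other gives q_L = 109/8 and q_J = 129/8.
Price P = 141 - 2·(119/4) = 163/2.
Larkspur's profit: (163/2)·(109/8) - 27·(109/8) - (109/8)² = 556.9219.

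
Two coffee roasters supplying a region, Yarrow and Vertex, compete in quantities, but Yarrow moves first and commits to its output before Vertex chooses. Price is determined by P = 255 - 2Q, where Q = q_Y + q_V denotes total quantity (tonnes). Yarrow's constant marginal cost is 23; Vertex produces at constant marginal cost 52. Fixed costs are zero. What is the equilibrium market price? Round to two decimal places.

Solve by backward induction. Given q_Y, the follower Vertex maximises π_V = (255 - 2q_Y - 2q_V)q_V - 52q_V.
Follower FOC: 203 - 2q_Y - 4q_V = 0, so q_V(q_Y) = (203 - 2q_Y)/4.
Yarrow substitutes q_V(q_Y) into its own profit: π_Y = q_Y(255 - 2q_Y - (203 - 2q_Y)/2) - 23q_Y = (307/2 - q_Y)q_Y - 23q_Y.
The leader's first-order condition 261/2 - 2q_Y = 0 yields q_Y = 261/4.
Then q_V = (203 - 2·(261/4))/4 = 145/8.
Total output Q = 667/8, so price P = 255 - 2·(667/8) = 353/4.

88.25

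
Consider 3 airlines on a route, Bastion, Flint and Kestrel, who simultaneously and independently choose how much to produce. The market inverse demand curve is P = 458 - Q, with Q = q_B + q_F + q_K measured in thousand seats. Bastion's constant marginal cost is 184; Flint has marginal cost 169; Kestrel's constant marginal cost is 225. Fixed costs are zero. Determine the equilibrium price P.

259

Bastion's profit: π_B = (458 - Q)q_B - (184q_B). Setting ∂π_B/∂q_B = 0: 274 - 2q_B - (q_F + q_K) = 0.
Flint's first-order condition: 289 - 2q_F - (q_B + q_K) = 0.
Kestrel's profit: π_K = (458 - Q)q_K - (225q_K). Setting ∂π_K/∂q_K = 0: 233 - 2q_K - (q_B + q_F) = 0.
Summing all 3 equations gives 796 − 4Q = 0, hence Q = 199.
Back-substituting: q_B = (274 − 199) = 75, q_F = (289 − 199) = 90, q_K = (233 − 199) = 34.
Total output Q = 199, so price P = 458 - 199 = 259.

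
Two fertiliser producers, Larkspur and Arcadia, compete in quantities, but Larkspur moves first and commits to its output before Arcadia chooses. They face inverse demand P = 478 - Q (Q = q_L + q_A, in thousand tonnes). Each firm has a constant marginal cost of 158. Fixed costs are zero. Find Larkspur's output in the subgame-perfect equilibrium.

160

Solve by backward induction. Given q_L, the follower Arcadia maximises π_A = (478 - q_L - q_A)q_A - 158q_A.
Setting the follower's marginal profit to zero, 320 - q_L - 2q_A = 0, i.e. q_A = (320 - q_L)/2.
The leader anticipates this reaction. Substituting into P = 478 - Q gives P = 318 - (1/2)q_L, so π_L = (318 - (1/2)q_L)q_L - 158q_L.
The leader's first-order condition 160 - q_L = 0 yields q_L = 160.
Then q_A = (320 - 160)/2 = 80.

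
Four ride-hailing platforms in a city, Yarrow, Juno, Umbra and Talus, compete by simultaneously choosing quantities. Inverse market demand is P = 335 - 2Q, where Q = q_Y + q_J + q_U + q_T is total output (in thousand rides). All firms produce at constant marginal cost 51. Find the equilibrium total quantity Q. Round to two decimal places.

A representative firm's profit is π_i = q_i(335 - 2Q) - 51q_i.
Setting ∂π_i/∂q_i = 0 with rivals' quantities fixed: 284 - 4q_i - 2·Σ_{j≠i} q_j = 0.
With identical firms every q_j equals q_i, so Σ_{j≠i} q_j = 3q_i and 284 = 10q_i, giving q_i = 142/5.
Total output Q = 142/5 + 142/5 + 142/5 + 142/5 = 568/5.

113.60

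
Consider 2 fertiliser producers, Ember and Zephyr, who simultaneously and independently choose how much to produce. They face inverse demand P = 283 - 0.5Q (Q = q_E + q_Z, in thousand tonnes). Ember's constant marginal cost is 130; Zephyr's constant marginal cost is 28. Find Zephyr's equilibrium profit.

28322

Ember's profit: π_E = (283 - 0.5Q)q_E - (130q_E). Setting ∂π_E/∂q_E = 0: 153 - q_E - (1/2)(q_Z) = 0.
Zephyr's first-order condition: 255 - q_Z - (1/2)(q_E) = 0.
Best responses: q_E = (153 - (1/2)q_Z), q_Z = (255 - (1/2)q_E).
Substituting one into the other gives q_E = 34 and q_Z = 238.
Price P = 283 - (1/2)·272 = 147.
Zephyr's profit: (147 - 28)·238 = 28322.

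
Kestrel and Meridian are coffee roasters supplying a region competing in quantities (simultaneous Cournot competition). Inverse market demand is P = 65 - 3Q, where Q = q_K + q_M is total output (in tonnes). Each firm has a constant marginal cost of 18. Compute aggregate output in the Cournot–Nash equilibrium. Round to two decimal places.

A representative firm's profit is π_i = q_i(65 - 3Q) - 18q_i.
First-order condition (treating rivals' output as given): 47 - 6q_i - 3q_j = 0.
With identical firms every q_j equals q_i, so q_j = q_i and 47 = 9q_i, giving q_i = 47/9.
Total output Q = 47/9 + 47/9 = 94/9.

10.44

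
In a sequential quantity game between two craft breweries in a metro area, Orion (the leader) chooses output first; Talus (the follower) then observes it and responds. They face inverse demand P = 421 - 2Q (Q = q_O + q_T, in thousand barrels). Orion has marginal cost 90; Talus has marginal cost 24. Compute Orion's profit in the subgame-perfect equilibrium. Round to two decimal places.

4389.06

The follower Talus best-responds to any q_O: π_T = (421 - 2Q)q_T - 24q_T.
∂π_T/∂q_T = 397 - 2q_O - 4q_T = 0 gives the reaction function q_T = (397 - 2q_O)/4.
The leader anticipates this reaction. Substituting into P = 421 - 2Q gives P = 445/2 - q_O, so π_O = (445/2 - q_O)q_O - 90q_O.
The leader's first-order condition 265/2 - 2q_O = 0 yields q_O = 265/4.
Then q_T = (397 - 2·(265/4))/4 = 529/8.
Price P = 421 - 2·(1059/8) = 625/4.
Orion's profit: (625/4 - 90)·(265/4) = 4389.0625.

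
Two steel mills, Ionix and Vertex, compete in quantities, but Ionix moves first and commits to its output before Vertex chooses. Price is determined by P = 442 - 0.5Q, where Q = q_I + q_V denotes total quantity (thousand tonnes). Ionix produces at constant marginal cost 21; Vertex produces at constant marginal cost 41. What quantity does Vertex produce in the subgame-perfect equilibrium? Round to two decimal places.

180.50

The follower Vertex best-responds to any q_I: π_V = (442 - 0.5Q)q_V - 41q_V.
Follower FOC: 401 - (1/2)q_I - q_V = 0, so q_V(q_I) = (401 - (1/2)q_I).
The leader anticipates this reaction. Substituting into P = 442 - 0.5Q gives P = 483/2 - (1/4)q_I, so π_I = (483/2 - (1/4)q_I)q_I - 21q_I.
Maximising: ∂π_I/∂q_I = 441/2 - (1/2)q_I = 0, giving q_I = 441.
Then q_V = (401 - (1/2)·441) = 361/2.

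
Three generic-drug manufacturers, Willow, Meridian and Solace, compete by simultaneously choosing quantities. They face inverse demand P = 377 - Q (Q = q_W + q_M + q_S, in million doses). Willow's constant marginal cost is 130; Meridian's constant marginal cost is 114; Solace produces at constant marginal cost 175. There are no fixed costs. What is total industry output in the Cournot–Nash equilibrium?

178

Willow's profit: π_W = (377 - Q)q_W - (130q_W). Setting ∂π_W/∂q_W = 0: 247 - 2q_W - (q_M + q_S) = 0.
Meridian's first-order condition: 263 - 2q_M - (q_W + q_S) = 0.
Solace's profit: π_S = (377 - Q)q_S - (175q_S). Setting ∂π_S/∂q_S = 0: 202 - 2q_S - (q_W + q_M) = 0.
Adding the 3 first-order conditions: 712 − 4Q = 0, so Q = 178.
Back-substituting: q_W = (247 − 178) = 69, q_M = (263 − 178) = 85, q_S = (202 − 178) = 24.
Total output Q = 69 + 85 + 24 = 178.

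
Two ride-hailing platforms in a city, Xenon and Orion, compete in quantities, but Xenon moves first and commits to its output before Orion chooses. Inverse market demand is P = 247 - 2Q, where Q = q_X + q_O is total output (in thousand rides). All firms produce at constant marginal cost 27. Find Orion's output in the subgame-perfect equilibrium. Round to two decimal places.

Solve by backward induction. Given q_X, the follower Orion maximises π_O = (247 - 2q_X - 2q_O)q_O - 27q_O.
Setting the follower's marginal profit to zero, 220 - 2q_X - 4q_O = 0, i.e. q_O = (220 - 2q_X)/4.
Xenon substitutes q_O(q_X) into its own profit: π_X = q_X(247 - 2q_X - (220 - 2q_X)/2) - 27q_X = (137 - q_X)q_X - 27q_X.
The leader's first-order condition 110 - 2q_X = 0 yields q_X = 55.
Then q_O = (220 - 2·55)/4 = 55/2.

27.50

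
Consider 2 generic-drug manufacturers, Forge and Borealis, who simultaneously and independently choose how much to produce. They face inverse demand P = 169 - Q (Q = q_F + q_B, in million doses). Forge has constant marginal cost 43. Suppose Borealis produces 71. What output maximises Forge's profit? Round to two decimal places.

With the rival's output fixed at 71, Forge's profit is π_F = (169 - 71 - q_F)q_F - (43q_F) = (98 - q_F)q_F - (43q_F).
∂π_F/∂q_F = 55 - 2q_F = 0, so q_F = 55/2.

27.50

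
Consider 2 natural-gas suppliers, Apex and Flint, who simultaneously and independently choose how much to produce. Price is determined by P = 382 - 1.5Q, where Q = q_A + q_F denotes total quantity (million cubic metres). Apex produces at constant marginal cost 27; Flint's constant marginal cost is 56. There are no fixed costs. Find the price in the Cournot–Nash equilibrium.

155

Apex's profit: π_A = (382 - 1.5Q)q_A - (27q_A). Setting ∂π_A/∂q_A = 0: 355 - 3q_A - (3/2)(q_F) = 0.
Flint's profit: π_F = (382 - 1.5Q)q_F - (56q_F). Setting ∂π_F/∂q_F = 0: 326 - 3q_F - (3/2)(q_A) = 0.
Best responses: q_A = (355 - (3/2)q_F)/3, q_F = (326 - (3/2)q_A)/3.
Substituting one into the other gives q_A = 256/3 and q_F = 66.
Total output Q = 454/3, so price P = 382 - (3/2)·(454/3) = 155.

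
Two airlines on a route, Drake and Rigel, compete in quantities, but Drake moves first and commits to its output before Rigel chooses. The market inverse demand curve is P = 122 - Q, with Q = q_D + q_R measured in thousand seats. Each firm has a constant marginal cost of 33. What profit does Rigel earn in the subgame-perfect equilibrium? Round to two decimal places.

The follower Rigel best-responds to any q_D: π_R = (122 - Q)q_R - 33q_R.
Setting the follower's marginal profit to zero, 89 - q_D - 2q_R = 0, i.e. q_R = (89 - q_D)/2.
The leader anticipates this reaction. Substituting into P = 122 - Q gives P = 155/2 - (1/2)q_D, so π_D = (155/2 - (1/2)q_D)q_D - 33q_D.
Leader FOC: 89/2 - q_D = 0, so q_D = 89/2.
Then q_R = (89 - 89/2)/2 = 89/4.
Price P = 122 - 267/4 = 221/4.
Rigel's profit: (221/4 - 33)·(89/4) = 495.0625.

495.06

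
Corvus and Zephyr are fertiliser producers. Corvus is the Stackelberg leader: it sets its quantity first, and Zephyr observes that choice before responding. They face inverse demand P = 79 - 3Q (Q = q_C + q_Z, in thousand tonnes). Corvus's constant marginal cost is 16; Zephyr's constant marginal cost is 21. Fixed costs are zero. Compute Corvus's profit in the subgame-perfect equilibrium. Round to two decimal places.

Solve by backward induction. Given q_C, the follower Zephyr maximises π_Z = (79 - 3q_C - 3q_Z)q_Z - 21q_Z.
Setting the follower's marginal profit to zero, 58 - 3q_C - 6q_Z = 0, i.e. q_Z = (58 - 3q_C)/6.
The leader anticipates this reaction. Substituting into P = 79 - 3Q gives P = 50 - (3/2)q_C, so π_C = (50 - (3/2)q_C)q_C - 16q_C.
Maximising: ∂π_C/∂q_C = 34 - 3q_C = 0, giving q_C = 34/3.
Then q_Z = (58 - 3·(34/3))/6 = 4.
Price P = 79 - 3·(46/3) = 33.
Corvus's profit: (33 - 16)·(34/3) = 578/3.

192.67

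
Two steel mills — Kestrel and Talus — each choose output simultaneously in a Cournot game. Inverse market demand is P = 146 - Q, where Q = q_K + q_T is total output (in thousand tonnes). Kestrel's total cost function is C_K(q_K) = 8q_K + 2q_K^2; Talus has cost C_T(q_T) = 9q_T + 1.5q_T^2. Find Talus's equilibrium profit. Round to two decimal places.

1390.77

Kestrel's profit: π_K = (146 - Q)q_K - (8q_K + 2q_K²). Setting ∂π_K/∂q_K = 0: 138 - 6q_K - (q_T) = 0.
Talus's profit: π_T = (146 - Q)q_T - (9q_T + (3/2)q_T²). Setting ∂π_T/∂q_T = 0: 137 - 5q_T - (q_K) = 0.
So q_K = (138 - q_T)/6 and q_T = (137 - q_K)/5.
Substituting one into the other gives q_K = 553/29 and q_T = 684/29.
Price P = 146 - 1237/29 = 103.3448.
Talus's profit: 103.3448·(684/29) - 9·(684/29) - (3/2)(684/29)² = 1390.7729.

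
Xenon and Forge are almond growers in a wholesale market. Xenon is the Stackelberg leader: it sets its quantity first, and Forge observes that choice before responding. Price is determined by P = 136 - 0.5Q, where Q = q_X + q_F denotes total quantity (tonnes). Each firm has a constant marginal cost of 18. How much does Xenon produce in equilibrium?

Solve by backward induction. Given q_X, the follower Forge maximises π_F = (136 - (1/2)q_X - (1/2)q_F)q_F - 18q_F.
Setting the follower's marginal profit to zero, 118 - (1/2)q_X - q_F = 0, i.e. q_F = (118 - (1/2)q_X).
Xenon substitutes q_F(q_X) into its own profit: π_X = q_X(136 - (1/2)q_X - (118 - (1/2)q_X)/2) - 18q_X = (77 - (1/4)q_X)q_X - 18q_X.
Leader FOC: 59 - (1/2)q_X = 0, so q_X = 118.
Then q_F = (118 - (1/2)·118) = 59.

118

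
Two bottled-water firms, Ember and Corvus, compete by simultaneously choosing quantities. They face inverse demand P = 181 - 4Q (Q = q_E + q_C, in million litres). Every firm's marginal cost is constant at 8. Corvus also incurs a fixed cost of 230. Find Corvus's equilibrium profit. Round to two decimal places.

601.36

A representative firm's profit is π_i = q_i(181 - 4Q) - 8q_i.
Setting ∂π_i/∂q_i = 0 with rivals' quantities fixed: 173 - 8q_i - 4q_j = 0.
By symmetry each firm produces the same amount; substituting q_j = q_i yields q_i = 173/12.
Price P = 181 - 4·(173/6) = 197/3.
Corvus's profit: (197/3 - 8)·(173/12) - 230 = 601.3611.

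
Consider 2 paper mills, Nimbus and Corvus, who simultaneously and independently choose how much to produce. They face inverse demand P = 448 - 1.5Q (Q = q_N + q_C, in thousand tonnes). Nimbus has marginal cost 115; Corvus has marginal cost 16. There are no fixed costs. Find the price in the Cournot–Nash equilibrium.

193

Nimbus's profit: π_N = (448 - 1.5Q)q_N - (115q_N). Setting ∂π_N/∂q_N = 0: 333 - 3q_N - (3/2)(q_C) = 0.
Corvus's first-order condition: 432 - 3q_C - (3/2)(q_N) = 0.
Best responses: q_N = (333 - (3/2)q_C)/3, q_C = (432 - (3/2)q_N)/3.
Solving the pair: q_N = 52, q_C = 118.
Total output Q = 170, so price P = 448 - (3/2)·170 = 193.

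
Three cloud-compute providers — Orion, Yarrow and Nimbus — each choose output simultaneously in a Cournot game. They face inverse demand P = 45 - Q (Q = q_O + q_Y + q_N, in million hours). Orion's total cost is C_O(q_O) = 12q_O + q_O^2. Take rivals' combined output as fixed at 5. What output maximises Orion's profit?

7

With rivals' combined output fixed at 5, Orion's profit is π_O = (45 - 5 - q_O)q_O - (12q_O + q_O²) = (40 - q_O)q_O - (12q_O + q_O²).
∂π_O/∂q_O = 28 - 4q_O = 0, so q_O = 7.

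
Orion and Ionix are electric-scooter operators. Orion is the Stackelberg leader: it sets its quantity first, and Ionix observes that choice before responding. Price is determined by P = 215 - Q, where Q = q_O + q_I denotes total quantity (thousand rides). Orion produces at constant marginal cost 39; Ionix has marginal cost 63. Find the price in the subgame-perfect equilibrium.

The follower Ionix best-responds to any q_O: π_I = (215 - Q)q_I - 63q_I.
Setting the follower's marginal profit to zero, 152 - q_O - 2q_I = 0, i.e. q_I = (152 - q_O)/2.
Orion substitutes q_I(q_O) into its own profit: π_O = q_O(215 - q_O - (152 - q_O)/2) - 39q_O = (139 - (1/2)q_O)q_O - 39q_O.
The leader's first-order condition 100 - q_O = 0 yields q_O = 100.
Then q_I = (152 - 100)/2 = 26.
Total output Q = 126, so price P = 215 - 126 = 89.

89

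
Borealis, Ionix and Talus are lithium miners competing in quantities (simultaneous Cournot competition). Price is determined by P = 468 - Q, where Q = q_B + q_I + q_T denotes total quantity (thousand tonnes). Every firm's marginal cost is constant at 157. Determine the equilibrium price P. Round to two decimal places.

234.75

A representative firm's profit is π_i = q_i(468 - Q) - 157q_i.
First-order condition (treating rivals' output as given): 311 - 2q_i - Σ_{j≠i} q_j = 0.
With identical firms every q_j equals q_i, so Σ_{j≠i} q_j = 2q_i and 311 = 4q_i, giving q_i = 311/4.
Total output Q = 933/4, so price P = 468 - 933/4 = 939/4.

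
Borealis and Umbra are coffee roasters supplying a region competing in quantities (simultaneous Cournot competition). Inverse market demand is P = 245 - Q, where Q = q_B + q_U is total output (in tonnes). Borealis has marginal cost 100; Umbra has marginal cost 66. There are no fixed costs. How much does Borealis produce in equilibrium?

37

Borealis's profit: π_B = (245 - Q)q_B - (100q_B). Setting ∂π_B/∂q_B = 0: 145 - 2q_B - (q_U) = 0.
Umbra's profit: π_U = (245 - Q)q_U - (66q_U). Setting ∂π_U/∂q_U = 0: 179 - 2q_U - (q_B) = 0.
Best responses: q_B = (145 - q_U)/2, q_U = (179 - q_B)/2.
Solving the pair: q_B = 37, q_U = 71.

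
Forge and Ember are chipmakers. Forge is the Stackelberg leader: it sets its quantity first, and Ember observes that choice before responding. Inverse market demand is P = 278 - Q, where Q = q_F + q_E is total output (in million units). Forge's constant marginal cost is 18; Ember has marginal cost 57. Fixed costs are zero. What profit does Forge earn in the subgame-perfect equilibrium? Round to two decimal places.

11175.13

The follower Ember best-responds to any q_F: π_E = (278 - Q)q_E - 57q_E.
Follower FOC: 221 - q_F - 2q_E = 0, so q_E(q_F) = (221 - q_F)/2.
Forge substitutes q_E(q_F) into its own profit: π_F = q_F(278 - q_F - (221 - q_F)/2) - 18q_F = (335/2 - (1/2)q_F)q_F - 18q_F.
The leader's first-order condition 299/2 - q_F = 0 yields q_F = 299/2.
Then q_E = (221 - 299/2)/2 = 143/4.
Price P = 278 - 741/4 = 371/4.
Forge's profit: (371/4 - 18)·(299/2) = 11175.1250.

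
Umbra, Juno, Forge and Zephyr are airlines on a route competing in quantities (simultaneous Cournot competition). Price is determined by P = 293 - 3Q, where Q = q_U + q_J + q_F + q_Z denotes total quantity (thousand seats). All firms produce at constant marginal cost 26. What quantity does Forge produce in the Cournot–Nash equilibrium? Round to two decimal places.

Each firm earns π_i = (293 - 3Q)q_i - 26q_i.
Setting ∂π_i/∂q_i = 0 with rivals' quantities fixed: 267 - 6q_i - 3·Σ_{j≠i} q_j = 0.
With identical firms every q_j equals q_i, so Σ_{j≠i} q_j = 3q_i and 267 = 15q_i, giving q_i = 89/5.

17.80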